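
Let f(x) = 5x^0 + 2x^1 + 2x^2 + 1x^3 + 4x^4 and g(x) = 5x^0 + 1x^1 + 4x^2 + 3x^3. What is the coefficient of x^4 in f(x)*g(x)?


Cauchy product at x^4:
2*3 + 2*4 + 1*1 + 4*5
= 35

35


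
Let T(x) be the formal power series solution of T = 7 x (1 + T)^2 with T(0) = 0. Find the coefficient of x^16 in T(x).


Apply the Lagrange inversion formula: if T = 7 x * phi(T) with phi(t) = (1 + t)^2, then [x^n] T = 7^n * (1/n) [t^(n-1)] phi(t)^n = 7^n * (1/n) [t^(n-1)] (1 + t)^(2n) = 7^n * (1/n) C(2n, n-1).
Using the identity C(2n, n-1) = C(2n, n) * n / (n+1), the unscaled factor equals C(2n, n) / (n+1) = C_n, the n-th Catalan number.
For n = 16: C_16 = C(32, 16) / 17 = 601080390/17 = 35357670.
With the 7^16 = 33232930569601 factor, the coefficient is 33232930569601 * 35357670 = 1175038992212864189670.

1175038992212864189670


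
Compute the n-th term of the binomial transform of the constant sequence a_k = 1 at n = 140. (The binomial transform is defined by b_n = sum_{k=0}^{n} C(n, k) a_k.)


With a_k = 1 for all k, b_n = sum_{k=0}^{n} C(n, k) = 2^n by the binomial theorem.
For n = 140: 2^140 = 1393796574908163946345982392040522594123776.

1393796574908163946345982392040522594123776


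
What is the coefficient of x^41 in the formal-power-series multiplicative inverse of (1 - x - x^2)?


Let the inverse be f(x) = sum_{k>=0} a_k x^k. From f(x) * (1 - x - x^2) = 1 and matching coefficients:
 x^0: a_0 = 1.
 x^1: a_1 - a_0 = 0, so a_1 = 1.
 x^k (k >= 2): a_k - a_{k-1} - a_{k-2} = 0, i.e. a_k = a_{k-1} + a_{k-2}.
This is the Fibonacci-type recurrence shifted so that a_0 = a_1 = 1.
Iterating: a_0=1, a_1=1, a_2=2, a_3=3, a_4=5, a_5=8, a_6=13, a_7=21, a_8=34, a_9=55, ...
a_41 = 267914296.

267914296


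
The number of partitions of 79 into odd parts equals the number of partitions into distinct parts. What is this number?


Computing partitions of 79 into odd parts (1, 3, 5, ...):
Using the generating function prod_{k>=0} 1/(1-x^(2k+1)),
the count is 70488

70488


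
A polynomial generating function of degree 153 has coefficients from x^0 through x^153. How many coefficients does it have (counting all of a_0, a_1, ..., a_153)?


A polynomial of degree 153 takes the form a_0 + a_1 x + ... + a_153 x^153.
The number of coefficients is 153 + 1 = 154.

154


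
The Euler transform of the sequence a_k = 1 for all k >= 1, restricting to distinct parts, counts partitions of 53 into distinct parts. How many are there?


Partitions of 53 into distinct parts can be computed via generating function.
Product (1+x)(1+x^2)(1+x^3)...
The coefficient of x^53 = 5120

5120


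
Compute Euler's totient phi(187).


phi(n) counts integers in [1, n] coprime to n. Using the multiplicative formula phi(n) = n * prod_{p | n} (1 - 1/p):
187 = 11 * 17, so
phi(187) = 187 * (1 - 1/11) * (1 - 1/17) = 160.

160


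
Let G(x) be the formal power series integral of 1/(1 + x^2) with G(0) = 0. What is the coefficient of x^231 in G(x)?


1/(1 + x^2) = sum_{j>=0} (-1)^j x^(2j). Integrating termwise with G(0) = 0:
G(x) = sum_{j>=0} (-1)^j x^(2j+1) / (2j+1) = arctan(x).
Only odd powers are nonzero. For x^231 write 231 = 2*115 + 1, giving
(-1)^115 / 231 = -1/231 = -1/231.

-1/231


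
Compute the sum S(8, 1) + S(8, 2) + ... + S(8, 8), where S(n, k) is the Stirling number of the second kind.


By definition, S(n, k) counts partitions of an n-set into exactly k nonempty blocks.
Computing row n = 8 for k = 1..8:
S(8, k): 1, 127, 966, 1701, 1050, 266, 28, 1
Sum = 4140. (This equals Bell_8 since the sum runs over all k.)

4140


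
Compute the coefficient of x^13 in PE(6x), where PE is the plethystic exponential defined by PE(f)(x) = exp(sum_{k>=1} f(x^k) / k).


With f(x) = 6x, the exponent is sum_{k>=1} 6 x^k / k = 6 * (-ln(1 - x)). Exponentiating:
PE(6x) = exp(-6 ln(1 - x)) = 1/(1 - x)^6.
By the negative binomial expansion, [x^n] 1/(1 - x)^6 = C(n + 5, 5).
For n = 13: C(18, 5) = 8568.

8568


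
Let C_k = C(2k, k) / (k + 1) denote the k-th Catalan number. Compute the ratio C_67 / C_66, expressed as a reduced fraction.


Using C_k = (2k)! / (k! (k+1)!), the ratio C_{k+1}/C_k simplifies to
C_{k+1}/C_k = [(2k+2)! / ((k+1)! (k+2)!)] * [k! (k+1)! / (2k)!]
 = (2k+2)(2k+1) / ((k+1)(k+2)) = 2(2k+1) / (k+2).
For k = 66: 2(2*66 + 1) / (66 + 2) = 266/68 = 133/34.

133/34


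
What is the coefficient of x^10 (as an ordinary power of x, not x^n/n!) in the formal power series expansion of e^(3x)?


The exponential series is e^y = sum_{k>=0} y^k / k!. Substituting y = 3x gives
e^(3x) = sum_{k>=0} 3^k x^k / k!.
So the coefficient of x^n is a^n/n! with a = 3, n = 10:
3^10 / 10! = 59049/3628800 = 729/44800

729/44800


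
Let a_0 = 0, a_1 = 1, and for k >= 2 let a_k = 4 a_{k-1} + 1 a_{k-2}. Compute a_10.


Iterating the recurrence forward:
a_0 = 0
a_1 = 1
a_2 = 4*1 + 1*0 = 4
a_3 = 4*4 + 1*1 = 17
a_4 = 4*17 + 1*4 = 72
a_5 = 4*72 + 1*17 = 305
a_6 = 4*305 + 1*72 = 1292
a_7 = 4*1292 + 1*305 = 5473
a_8 = 4*5473 + 1*1292 = 23184
a_9 = 4*23184 + 1*5473 = 98209
a_10 = 4*98209 + 1*23184 = 416020
So a_10 = 416020.

416020


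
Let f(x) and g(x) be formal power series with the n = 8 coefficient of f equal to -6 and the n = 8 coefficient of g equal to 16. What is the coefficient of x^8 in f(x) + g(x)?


Addition of formal power series is termwise.
The coefficient of x^8 in f + g = -6 + 16
= 10

10


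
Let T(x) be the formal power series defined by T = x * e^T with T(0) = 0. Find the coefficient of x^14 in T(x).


Apply the Lagrange inversion formula: if T = x * phi(T) with phi(t) = e^t, then
[x^n] T = (1/n) [t^(n-1)] phi(t)^n = (1/n) [t^(n-1)] e^(n t) = (1/n) * n^(n-1) / (n-1)! = n^(n-1) / n!.
When c = 1 this is the Cayley count of rooted labeled trees on n vertices, divided by n!.
For n = 14: 14^13 / 14! = 793714773254144/87178291200 = 7909306972/868725.

7909306972/868725


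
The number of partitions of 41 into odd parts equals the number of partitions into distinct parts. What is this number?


Computing partitions of 41 into odd parts (1, 3, 5, ...):
Using the generating function prod_{k>=0} 1/(1-x^(2k+1)),
the count is 1260

1260


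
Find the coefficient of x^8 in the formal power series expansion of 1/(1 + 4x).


Write 1/(1 + c x) = 1/(1 - (-c) x) and apply the geometric-series identity
1/(1 - y) = sum_{k>=0} y^k to get 1/(1 + c x) = sum_{k>=0} (-c)^k x^k.
So the coefficient of x^k is (-c)^k = (-1)^k * c^k.
Here c = 4 and k = 8:
(-4)^8 = 1 * 65536 = 65536

65536


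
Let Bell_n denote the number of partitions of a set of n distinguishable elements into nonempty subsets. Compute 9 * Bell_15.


Bell_15 can be computed from the Bell triangle or from Dobinski's identity Bell_n = (1/e) * sum_{k>=0} k^n / k!.
Computing Bell_15 = 1382958545.
Then 9 * 1382958545 = 12446626905.

12446626905


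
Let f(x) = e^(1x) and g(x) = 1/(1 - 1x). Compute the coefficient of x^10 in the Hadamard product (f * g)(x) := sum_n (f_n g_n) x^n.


Expanding: f_k = 1^k/k! (from e^(1x)) and g_k = 1^k (from 1/(1 - 1x)). So the Hadamard coefficient (f * g)_k = 1^k 1^k / k! = (1)^k / k!.
For k = 10: 1^10/10! = 1/3628800 = 1/3628800.

1/3628800


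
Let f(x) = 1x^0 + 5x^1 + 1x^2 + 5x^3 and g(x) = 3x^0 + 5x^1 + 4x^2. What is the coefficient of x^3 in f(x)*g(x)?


Cauchy product at x^3:
5*4 + 1*5 + 5*3
= 40

40


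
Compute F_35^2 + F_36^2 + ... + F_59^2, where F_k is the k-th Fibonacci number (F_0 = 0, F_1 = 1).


There is a standard identity sum_{k=0}^{N} F_k^2 = F_N * F_{N+1} (proved inductively from the telescoping relation F_k^2 = F_k F_{k+1} - F_{k-1} F_k). Then
sum_{k=35}^{59} F_k^2 = F_59 F_60 - F_34 F_35.
Computing: F_59 = 956722026041, F_60 = 1548008755920, F_34 = 5702887, F_35 = 9227465.
Sum = 956722026041 * 1548008755920 - 5702887 * 9227465 = 1481014073240367062721265.

1481014073240367062721265


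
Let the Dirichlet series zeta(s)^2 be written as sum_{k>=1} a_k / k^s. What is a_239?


The Dirichlet convolution of the constant function 1 with itself gives (1 * 1)(k) = sum_{d | k} 1 = d(k), the number of positive divisors of k.
Since zeta(s) = sum_{k>=1} 1/k^s, we have zeta(s)^2 = sum_{k>=1} d(k)/k^s, so a_k = d(k).
For k = 239: the divisors are 1, 239.
Count = 2.

2


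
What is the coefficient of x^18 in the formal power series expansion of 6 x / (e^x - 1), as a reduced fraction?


The exponential generating function for Bernoulli numbers is
x / (e^x - 1) = sum_{k>=0} B_k x^k / k!.
So the coefficient of x^18 in 6 x / (e^x - 1) is 6 B_18 / 18!.
Computing: B_18 = 43867/798, 18! = 6402373705728000, giving
6 * 43867/798 / 6402373705728000 = 43867/851515702861824000.

43867/851515702861824000


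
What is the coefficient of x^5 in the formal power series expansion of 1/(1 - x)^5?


The expansion 1/(1 - x)^r = sum_{k>=0} C(k + r - 1, r - 1) x^k follows from the multiset / negative-binomial theorem (or from repeated differentiation of the geometric series).
For r = 5 and k = 5:
C(9, 4) = 362880 / (24 * 120) = 126.

126


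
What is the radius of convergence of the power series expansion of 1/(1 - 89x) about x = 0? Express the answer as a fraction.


Expanding 1/(1 - 89x) = sum_{k>=0} 89^k x^k, the series converges when |89x| < 1, i.e., |x| < 1/89.
So the radius of convergence is 1/89 = 1/89.

1/89


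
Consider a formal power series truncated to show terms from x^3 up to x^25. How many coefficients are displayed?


From x^3 to x^25 inclusive, the count is 25 - 3 + 1 = 23.

23


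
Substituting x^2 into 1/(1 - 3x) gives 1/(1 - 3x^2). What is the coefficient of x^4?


The coefficient of x^(2m) in 1/(1 - 3x^2) is 3^m.
With n = 4 = 2*2, the coefficient is 3^2 = 9.

9


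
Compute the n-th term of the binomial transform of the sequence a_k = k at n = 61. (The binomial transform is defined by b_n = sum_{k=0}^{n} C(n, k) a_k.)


With a_k = k, b_n = sum_{k=0}^{n} C(n, k) k. Using k * C(n, k) = n * C(n-1, k-1) gives b_n = n * sum_{k>=1} C(n-1, k-1) = n * 2^(n-1).
For n = 61: 61 * 2^60 = 61 * 1152921504606846976 = 70328211781017665536.

70328211781017665536


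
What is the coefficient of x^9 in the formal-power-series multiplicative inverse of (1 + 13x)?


The inverse is 1/(1 + 13x). Apply the geometric identity 1/(1 - y) = sum_{k>=0} y^k with y = -13x:
1/(1 + 13x) = sum_{k>=0} (-13)^k x^k.
So the coefficient of x^9 is (-13)^9 = -10604499373.

-10604499373


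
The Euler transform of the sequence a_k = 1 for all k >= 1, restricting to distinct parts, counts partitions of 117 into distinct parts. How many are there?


Partitions of 117 into distinct parts can be computed via generating function.
Product (1+x)(1+x^2)(1+x^3)...
The coefficient of x^117 = 1741521

1741521


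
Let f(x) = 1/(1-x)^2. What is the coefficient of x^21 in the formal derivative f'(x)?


Differentiate: d/dx [ 1/(1-x)^r ] = r / (1-x)^(r+1).
Here r = 2, so f'(x) = 2 / (1-x)^3.
The expansion of 1/(1-x)^(r+1) has coefficient of x^n equal to C(n+r, r).
So the coefficient of x^21 in f'(x) is
2 * C(23, 2) = 2 * 253 = 506

506


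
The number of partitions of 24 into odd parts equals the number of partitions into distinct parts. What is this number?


Computing partitions of 24 into odd parts (1, 3, 5, ...):
Using the generating function prod_{k>=0} 1/(1-x^(2k+1)),
the count is 122

122


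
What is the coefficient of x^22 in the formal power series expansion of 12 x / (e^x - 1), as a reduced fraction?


The exponential generating function for Bernoulli numbers is
x / (e^x - 1) = sum_{k>=0} B_k x^k / k!.
So the coefficient of x^22 in 12 x / (e^x - 1) is 12 B_22 / 22!.
Computing: B_22 = 854513/138, 22! = 1124000727777607680000, giving
12 * 854513/138 / 1124000727777607680000 = 77683/1175091669949317120000.

77683/1175091669949317120000


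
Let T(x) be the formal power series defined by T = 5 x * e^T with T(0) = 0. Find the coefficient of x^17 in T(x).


Apply the Lagrange inversion formula: if T = 5 x * phi(T) with phi(t) = e^t, then
[x^n] T = 5^n * (1/n) [t^(n-1)] phi(t)^n = 5^n * (1/n) [t^(n-1)] e^(n t) = 5^n * (1/n) * n^(n-1) / (n-1)! = 5^n * n^(n-1) / n!.
When c = 1 this is the Cayley count of rooted labeled trees on n vertices, divided by n!.
For n = 17: 5^17 * 17^16 / 17! = 762939453125 * 48661191875666868481/355687428096000 = 17470843820250340533447265625/167382319104.

17470843820250340533447265625/167382319104


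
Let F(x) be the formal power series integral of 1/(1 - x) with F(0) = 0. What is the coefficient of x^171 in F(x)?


1/(1 - x) = sum_{k>=0} x^k. Integrating termwise and using F(0) = 0 gives
F(x) = sum_{k>=0} x^(k+1) / (k+1) = sum_{m>=1} x^m / m = -ln(1 - x).
So the coefficient of x^171 is 1/171 = 1/171.

1/171


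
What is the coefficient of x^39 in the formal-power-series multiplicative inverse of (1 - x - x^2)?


Let the inverse be f(x) = sum_{k>=0} a_k x^k. From f(x) * (1 - x - x^2) = 1 and matching coefficients:
 x^0: a_0 = 1.
 x^1: a_1 - a_0 = 0, so a_1 = 1.
 x^k (k >= 2): a_k - a_{k-1} - a_{k-2} = 0, i.e. a_k = a_{k-1} + a_{k-2}.
This is the Fibonacci-type recurrence shifted so that a_0 = a_1 = 1.
Iterating: a_0=1, a_1=1, a_2=2, a_3=3, a_4=5, a_5=8, a_6=13, a_7=21, a_8=34, a_9=55, ...
a_39 = 102334155.

102334155


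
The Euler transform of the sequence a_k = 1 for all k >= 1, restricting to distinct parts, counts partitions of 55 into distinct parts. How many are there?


Partitions of 55 into distinct parts can be computed via generating function.
Product (1+x)(1+x^2)(1+x^3)...
The coefficient of x^55 = 6378

6378


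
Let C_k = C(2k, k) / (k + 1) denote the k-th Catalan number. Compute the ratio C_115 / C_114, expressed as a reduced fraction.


Using C_k = (2k)! / (k! (k+1)!), the ratio C_{k+1}/C_k simplifies to
C_{k+1}/C_k = [(2k+2)! / ((k+1)! (k+2)!)] * [k! (k+1)! / (2k)!]
 = (2k+2)(2k+1) / ((k+1)(k+2)) = 2(2k+1) / (k+2).
For k = 114: 2(2*114 + 1) / (114 + 2) = 458/116 = 229/58.

229/58


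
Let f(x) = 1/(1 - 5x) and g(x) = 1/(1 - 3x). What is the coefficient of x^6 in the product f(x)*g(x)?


The coefficient of x^n in f*g is the Cauchy product: sum_{k=0}^{n} a^k * b^(n-k).
With a=5, b=3, n=6:
sum_{k=0}^{6} 5^k * 3^(6-k)
= 37969

37969


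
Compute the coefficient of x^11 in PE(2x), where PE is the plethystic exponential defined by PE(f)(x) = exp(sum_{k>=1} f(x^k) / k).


With f(x) = 2x, the exponent is sum_{k>=1} 2 x^k / k = 2 * (-ln(1 - x)). Exponentiating:
PE(2x) = exp(-2 ln(1 - x)) = 1/(1 - x)^2.
By the negative binomial expansion, [x^n] 1/(1 - x)^2 = C(n + 1, 1).
For n = 11: C(12, 1) = 12.

12


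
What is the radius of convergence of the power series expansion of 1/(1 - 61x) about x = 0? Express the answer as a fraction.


Expanding 1/(1 - 61x) = sum_{k>=0} 61^k x^k, the series converges when |61x| < 1, i.e., |x| < 1/61.
So the radius of convergence is 1/61 = 1/61.

1/61


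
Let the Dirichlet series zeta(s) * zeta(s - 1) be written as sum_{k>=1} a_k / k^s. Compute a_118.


Convolution gives a_k = sum_{d | k} d * 1 = sum_{d | k} d = sigma(k), the sum of positive divisors of k.
For k = 118, the divisors are 1, 2, 59, 118, so
sigma(118) = 1 + 2 + 59 + 118 = 180.

180


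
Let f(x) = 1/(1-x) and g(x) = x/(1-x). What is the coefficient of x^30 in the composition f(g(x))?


First simplify the composition: f(g(x)) = 1/(1 - x/(1-x)) = (1-x)/((1-x) - x) = (1-x)/(1-2x).
Now extract the coefficient. Write (1-x)/(1-2x) = 1/(1-2x) - x/(1-2x).
The coefficient of x^n in 1/(1-2x) is 2^n, and in x/(1-2x) is 2^(n-1) (for n >= 1).
So the coefficient of x^30 is 2^30 - 2^29 = 1073741824 - 536870912 = 536870912.

536870912


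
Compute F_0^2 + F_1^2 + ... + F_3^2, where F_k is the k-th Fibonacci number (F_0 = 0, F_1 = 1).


There is a standard identity sum_{k=0}^{N} F_k^2 = F_N * F_{N+1} (proved inductively from the telescoping relation F_k^2 = F_k F_{k+1} - F_{k-1} F_k). Then
sum_{k=0}^{3} F_k^2 = F_3 F_4 - F_0 F_0.
Computing: F_3 = 2, F_4 = 3.
Sum = 2 * 3 = 6.

6


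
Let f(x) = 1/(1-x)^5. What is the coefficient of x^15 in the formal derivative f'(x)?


Differentiate: d/dx [ 1/(1-x)^r ] = r / (1-x)^(r+1).
Here r = 5, so f'(x) = 5 / (1-x)^6.
The expansion of 1/(1-x)^(r+1) has coefficient of x^n equal to C(n+r, r).
So the coefficient of x^15 in f'(x) is
5 * C(20, 5) = 5 * 15504 = 77520

77520


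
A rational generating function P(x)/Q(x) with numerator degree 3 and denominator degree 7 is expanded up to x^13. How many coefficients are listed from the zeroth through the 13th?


Expanding up to x^13 gives the coefficients for x^0, x^1, ..., x^13.
That is 13 + 1 = 14 coefficients in total.

14


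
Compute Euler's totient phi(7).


phi(n) counts integers in [1, n] coprime to n. Using the multiplicative formula phi(n) = n * prod_{p | n} (1 - 1/p):
7 = 7, so
phi(7) = 7 * (1 - 1/7) = 6.

6


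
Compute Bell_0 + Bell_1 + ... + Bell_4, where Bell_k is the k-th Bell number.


Recall Bell_k counts set partitions of a k-set (with Bell_0 = 1 by convention).
Bell_0 through Bell_4: 1, 1, 2, 5, 15
Sum = 1 + 1 + 2 + 5 + 15 = 24.

24


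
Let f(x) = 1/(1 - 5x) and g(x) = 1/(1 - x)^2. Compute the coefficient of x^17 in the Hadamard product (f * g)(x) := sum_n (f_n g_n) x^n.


f has coefficients f_k = 5^k. For g = 1/(1 - x)^2 the coefficient is g_k = C(k + 1, 1) = k + 1. The Hadamard coefficient is (f * g)_k = 5^k * (k + 1).
For k = 17: 5^17 * 18 = 762939453125 * 18 = 13732910156250.

13732910156250


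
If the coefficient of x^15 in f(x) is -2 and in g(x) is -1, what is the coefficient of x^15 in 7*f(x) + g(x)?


Scalar multiplication scales coefficients: 7 * -2 = -14.
Then add the g coefficient: -14 + -1
= -15

-15


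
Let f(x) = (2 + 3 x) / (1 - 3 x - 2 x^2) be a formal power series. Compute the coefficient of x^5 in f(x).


Write f(x) = sum_{k>=0} a_k x^k. Multiplying both sides by 1 - 3 x - 2 x^2 gives
(1 - 3 x - 2 x^2) sum_{k>=0} a_k x^k = 2 + 3 x.
Matching coefficients:
 x^0: a_0 = 2
 x^1: a_1 - 3 a_0 = 3  =>  a_1 = 3*2 + 3 = 9
 x^k (k >= 2): a_k = 3 a_{k-1} + 2 a_{k-2}.
Iterating: a_2 = 31, a_3 = 111, a_4 = 395, a_5 = 1407.
So the coefficient of x^5 is 1407.

1407


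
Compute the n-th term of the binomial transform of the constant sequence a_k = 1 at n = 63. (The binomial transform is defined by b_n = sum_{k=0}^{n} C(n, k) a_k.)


With a_k = 1 for all k, b_n = sum_{k=0}^{n} C(n, k) = 2^n by the binomial theorem.
For n = 63: 2^63 = 9223372036854775808.

9223372036854775808


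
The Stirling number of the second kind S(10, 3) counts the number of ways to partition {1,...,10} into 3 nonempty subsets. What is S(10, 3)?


Using the explicit formula S(n,k) = (1/k!) sum_{j=0}^{k} (-1)^(k-j) C(k,j) j^n:
S(10, 3) = 9330
Equivalently, S(n,k) is n! times the coefficient of x^n in the EGF (e^x - 1)^k / k!.

9330


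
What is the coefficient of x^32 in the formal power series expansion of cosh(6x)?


The Maclaurin series is cosh(t) = sum_{m>=0} t^(2m) / (2m)!, so substituting t = 6x, only even powers of x are nonzero, with coefficient of x^(2m) equal to 6^(2m) / (2m)!.
For x^32 the coefficient is 6^32/32! = 7958661109946400884391936/263130836933693530167218012160000000 = 774840978/25617946563506171875.

774840978/25617946563506171875


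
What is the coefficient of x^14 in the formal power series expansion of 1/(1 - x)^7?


The expansion 1/(1 - x)^r = sum_{k>=0} C(k + r - 1, r - 1) x^k follows from the multiset / negative-binomial theorem (or from repeated differentiation of the geometric series).
For r = 7 and k = 14:
C(20, 6) = 2432902008176640000 / (720 * 87178291200) = 38760.

38760


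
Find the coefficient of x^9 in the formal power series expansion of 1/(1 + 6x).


Write 1/(1 + c x) = 1/(1 - (-c) x) and apply the geometric-series identity
1/(1 - y) = sum_{k>=0} y^k to get 1/(1 + c x) = sum_{k>=0} (-c)^k x^k.
So the coefficient of x^k is (-c)^k = (-1)^k * c^k.
Here c = 6 and k = 9:
(-6)^9 = -1 * 10077696 = -10077696

-10077696


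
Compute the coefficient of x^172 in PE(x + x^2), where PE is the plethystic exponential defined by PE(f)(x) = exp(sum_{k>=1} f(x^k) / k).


With f(x) = x + x^2, the exponent is sum_{k>=1} (x^k + x^(2k)) / k = -ln(1 - x) - ln(1 - x^2). Exponentiating:
PE(x + x^2) = 1 / ((1 - x)(1 - x^2)).
This is the generating function for partitions of n into parts of size 1 or 2. The number of 2's can be any j in 0..86, and the rest are 1's, so
[x^172] = floor(172/2) + 1 = 87.

87


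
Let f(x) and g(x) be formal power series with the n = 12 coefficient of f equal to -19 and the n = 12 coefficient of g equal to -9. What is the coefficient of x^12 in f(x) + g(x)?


Addition of formal power series is termwise.
The coefficient of x^12 in f + g = -19 + -9
= -28

-28


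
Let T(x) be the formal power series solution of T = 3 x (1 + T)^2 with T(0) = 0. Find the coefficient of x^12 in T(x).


Apply the Lagrange inversion formula: if T = 3 x * phi(T) with phi(t) = (1 + t)^2, then [x^n] T = 3^n * (1/n) [t^(n-1)] phi(t)^n = 3^n * (1/n) [t^(n-1)] (1 + t)^(2n) = 3^n * (1/n) C(2n, n-1).
Using the identity C(2n, n-1) = C(2n, n) * n / (n+1), the unscaled factor equals C(2n, n) / (n+1) = C_n, the n-th Catalan number.
For n = 12: C_12 = C(24, 12) / 13 = 2704156/13 = 208012.
With the 3^12 = 531441 factor, the coefficient is 531441 * 208012 = 110546105292.

110546105292


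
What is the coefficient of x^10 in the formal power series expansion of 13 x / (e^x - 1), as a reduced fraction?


The exponential generating function for Bernoulli numbers is
x / (e^x - 1) = sum_{k>=0} B_k x^k / k!.
So the coefficient of x^10 in 13 x / (e^x - 1) is 13 B_10 / 10!.
Computing: B_10 = 5/66, 10! = 3628800, giving
13 * 5/66 / 3628800 = 13/47900160.

13/47900160


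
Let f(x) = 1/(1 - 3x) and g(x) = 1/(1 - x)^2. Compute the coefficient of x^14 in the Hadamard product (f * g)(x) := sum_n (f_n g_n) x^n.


f has coefficients f_k = 3^k. For g = 1/(1 - x)^2 the coefficient is g_k = C(k + 1, 1) = k + 1. The Hadamard coefficient is (f * g)_k = 3^k * (k + 1).
For k = 14: 3^14 * 15 = 4782969 * 15 = 71744535.

71744535


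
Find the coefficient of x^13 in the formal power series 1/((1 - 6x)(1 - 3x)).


By partial fractions or Cauchy convolution:
The coefficient equals sum_{k=0}^{13} 6^k * 3^(13-k).
= 26119793709

26119793709


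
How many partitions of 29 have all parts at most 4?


Using the generating function (1-x)^(-1)(1-x^2)^(-1)...(1-x^4)^(-1),
the coefficient of x^29 counts these restricted partitions.
Result = 270

270


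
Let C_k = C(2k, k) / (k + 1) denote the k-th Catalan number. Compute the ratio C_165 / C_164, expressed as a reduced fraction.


Using C_k = (2k)! / (k! (k+1)!), the ratio C_{k+1}/C_k simplifies to
C_{k+1}/C_k = [(2k+2)! / ((k+1)! (k+2)!)] * [k! (k+1)! / (2k)!]
 = (2k+2)(2k+1) / ((k+1)(k+2)) = 2(2k+1) / (k+2).
For k = 164: 2(2*164 + 1) / (164 + 2) = 658/166 = 329/83.

329/83


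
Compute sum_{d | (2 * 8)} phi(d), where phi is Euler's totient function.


First, 2 * 8 = 16. One classical identity is sum_{d | n} phi(d) = n (each k in [1, n] has a unique gcd with n, and among the k's with gcd(k, n) = n/d there are phi(d) of them). So the sum equals 16. We also verify directly:
Divisors of 16: 1, 2, 4, 8, 16.
phi values: 1, 1, 2, 4, 8.
Sum = 16.

16


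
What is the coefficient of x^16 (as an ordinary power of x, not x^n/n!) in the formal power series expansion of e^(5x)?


The exponential series is e^y = sum_{k>=0} y^k / k!. Substituting y = 5x gives
e^(5x) = sum_{k>=0} 5^k x^k / k!.
So the coefficient of x^n is a^n/n! with a = 5, n = 16:
5^16 / 16! = 152587890625/20922789888000 = 1220703125/167382319104

1220703125/167382319104


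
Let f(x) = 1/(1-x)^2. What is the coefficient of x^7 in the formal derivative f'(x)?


Differentiate: d/dx [ 1/(1-x)^r ] = r / (1-x)^(r+1).
Here r = 2, so f'(x) = 2 / (1-x)^3.
The expansion of 1/(1-x)^(r+1) has coefficient of x^n equal to C(n+r, r).
So the coefficient of x^7 in f'(x) is
2 * C(9, 2) = 2 * 36 = 72

72


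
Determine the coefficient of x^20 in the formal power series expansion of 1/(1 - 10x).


The geometric series identity gives 1/(1 - c x) = sum_{k>=0} c^k x^k, so the coefficient of x^k is c^k.
Here c = 10 and k = 20.
Computing: 10^20 = 100000000000000000000

100000000000000000000


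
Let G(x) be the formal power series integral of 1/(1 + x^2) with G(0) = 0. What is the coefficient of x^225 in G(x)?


1/(1 + x^2) = sum_{j>=0} (-1)^j x^(2j). Integrating termwise with G(0) = 0:
G(x) = sum_{j>=0} (-1)^j x^(2j+1) / (2j+1) = arctan(x).
Only odd powers are nonzero. For x^225 write 225 = 2*112 + 1, giving
(-1)^112 / 225 = 1/225 = 1/225.

1/225


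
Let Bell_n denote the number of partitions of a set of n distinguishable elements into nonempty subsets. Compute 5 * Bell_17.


Bell_17 can be computed from the Bell triangle or from Dobinski's identity Bell_n = (1/e) * sum_{k>=0} k^n / k!.
Computing Bell_17 = 82864869804.
Then 5 * 82864869804 = 414324349020.

414324349020


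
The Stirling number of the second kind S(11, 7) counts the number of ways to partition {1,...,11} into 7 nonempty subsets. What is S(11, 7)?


Using the explicit formula S(n,k) = (1/k!) sum_{j=0}^{k} (-1)^(k-j) C(k,j) j^n:
S(11, 7) = 63987
Equivalently, S(n,k) is n! times the coefficient of x^n in the EGF (e^x - 1)^k / k!.

63987


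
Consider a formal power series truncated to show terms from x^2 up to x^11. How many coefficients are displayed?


From x^2 to x^11 inclusive, the count is 11 - 2 + 1 = 10.

10


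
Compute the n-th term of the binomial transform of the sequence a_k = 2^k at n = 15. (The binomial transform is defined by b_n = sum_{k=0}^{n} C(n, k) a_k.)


With a_k = 2^k, b_n = sum_{k=0}^{n} C(n, k) 2^k = (1 + 2)^n by the binomial theorem.
For n = 15: (1 + 2)^15 = 3^15 = 14348907.

14348907


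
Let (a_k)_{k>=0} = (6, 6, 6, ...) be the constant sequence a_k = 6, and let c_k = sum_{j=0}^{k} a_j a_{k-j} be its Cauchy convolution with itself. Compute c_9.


Since a_j = 6 for all j >= 0, the convolution sum becomes
c_k = sum_{j=0}^{k} 6 * 6 = 36 * (k + 1).
Equivalently, the generating function of (a_k) is 6/(1 - x) and its square is 36/(1 - x)^2 = sum_{k>=0} 36(k + 1) x^k.
For k = 9: 36 * 10 = 360.

360


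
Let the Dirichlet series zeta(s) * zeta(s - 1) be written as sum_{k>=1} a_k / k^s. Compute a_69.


Convolution gives a_k = sum_{d | k} d * 1 = sum_{d | k} d = sigma(k), the sum of positive divisors of k.
For k = 69, the divisors are 1, 3, 23, 69, so
sigma(69) = 1 + 3 + 23 + 69 = 96.

96


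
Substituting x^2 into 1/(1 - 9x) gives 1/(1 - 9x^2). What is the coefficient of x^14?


The coefficient of x^(2m) in 1/(1 - 9x^2) is 9^m.
With n = 14 = 2*7, the coefficient is 9^7 = 4782969.

4782969


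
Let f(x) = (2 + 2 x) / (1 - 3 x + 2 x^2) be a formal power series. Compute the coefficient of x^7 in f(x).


Write f(x) = sum_{k>=0} a_k x^k. Multiplying both sides by 1 - 3 x + 2 x^2 gives
(1 - 3 x + 2 x^2) sum_{k>=0} a_k x^k = 2 + 2 x.
Matching coefficients:
 x^0: a_0 = 2
 x^1: a_1 - 3 a_0 = 2  =>  a_1 = 3*2 + 2 = 8
 x^k (k >= 2): a_k = 3 a_{k-1} - 2 a_{k-2}.
Iterating: a_2 = 20, a_3 = 44, a_4 = 92, a_5 = 188, a_6 = 380, a_7 = 764.
So the coefficient of x^7 is 764.

764


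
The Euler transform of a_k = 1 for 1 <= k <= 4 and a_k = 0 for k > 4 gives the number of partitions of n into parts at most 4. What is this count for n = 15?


Partitions of 15 into parts at most 4:
Using generating function (1-x)^(-1)(1-x^2)^(-1)...(1-x^4)^(-1),
the coefficient of x^15 = 54

54


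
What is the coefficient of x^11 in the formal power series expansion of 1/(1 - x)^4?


The expansion 1/(1 - x)^r = sum_{k>=0} C(k + r - 1, r - 1) x^k follows from the multiset / negative-binomial theorem (or from repeated differentiation of the geometric series).
For r = 4 and k = 11:
C(14, 3) = 87178291200 / (6 * 39916800) = 364.

364


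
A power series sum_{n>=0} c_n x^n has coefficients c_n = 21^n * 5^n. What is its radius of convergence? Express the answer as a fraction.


By the root test (Cauchy-Hadamard), the radius is R = 1 / limsup_n |c_n|^(1/n).
Here |c_n|^(1/n) = (21^n * 5^n)^(1/n) = 21 * 5 = 105 for all n.
So R = 1/105 = 1/105.

1/105


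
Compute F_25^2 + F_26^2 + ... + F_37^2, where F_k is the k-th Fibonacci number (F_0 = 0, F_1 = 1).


There is a standard identity sum_{k=0}^{N} F_k^2 = F_N * F_{N+1} (proved inductively from the telescoping relation F_k^2 = F_k F_{k+1} - F_{k-1} F_k). Then
sum_{k=25}^{37} F_k^2 = F_37 F_38 - F_24 F_25.
Computing: F_37 = 24157817, F_38 = 39088169, F_24 = 46368, F_25 = 75025.
Sum = 24157817 * 39088169 - 46368 * 75025 = 944281354807873.

944281354807873


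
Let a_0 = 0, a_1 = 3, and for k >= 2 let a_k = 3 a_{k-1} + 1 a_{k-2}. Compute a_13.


Iterating the recurrence forward:
a_0 = 0
a_1 = 3
a_2 = 3*3 + 1*0 = 9
a_3 = 3*9 + 1*3 = 30
a_4 = 3*30 + 1*9 = 99
a_5 = 3*99 + 1*30 = 327
a_6 = 3*327 + 1*99 = 1080
a_7 = 3*1080 + 1*327 = 3567
a_8 = 3*3567 + 1*1080 = 11781
a_9 = 3*11781 + 1*3567 = 38910
a_10 = 3*38910 + 1*11781 = 128511
a_11 = 3*128511 + 1*38910 = 424443
a_12 = 3*424443 + 1*128511 = 1401840
a_13 = 3*1401840 + 1*424443 = 4629963
So a_13 = 4629963.

4629963


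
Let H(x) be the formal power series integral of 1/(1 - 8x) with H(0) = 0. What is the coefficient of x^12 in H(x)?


1/(1 - 8x) = sum_{k>=0} 8^k x^k. Integrating termwise with H(0) = 0:
H(x) = sum_{k>=0} 8^k x^(k+1) / (k+1) = sum_{m>=1} 8^(m-1) x^m / m.
For m = 12: 8^11/12 = 8589934592/12 = 2147483648/3.

2147483648/3


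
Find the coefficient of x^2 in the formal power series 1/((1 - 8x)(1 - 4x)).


By partial fractions or Cauchy convolution:
The coefficient equals sum_{k=0}^{2} 8^k * 4^(2-k).
= 112

112


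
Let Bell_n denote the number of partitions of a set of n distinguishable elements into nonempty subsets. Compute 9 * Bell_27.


Bell_27 can be computed from the Bell triangle or from Dobinski's identity Bell_n = (1/e) * sum_{k>=0} k^n / k!.
Computing Bell_27 = 545717047936059989389.
Then 9 * 545717047936059989389 = 4911453431424539904501.

4911453431424539904501


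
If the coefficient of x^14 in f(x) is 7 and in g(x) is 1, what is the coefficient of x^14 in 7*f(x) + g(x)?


Scalar multiplication scales coefficients: 7 * 7 = 49.
Then add the g coefficient: 49 + 1
= 50

50


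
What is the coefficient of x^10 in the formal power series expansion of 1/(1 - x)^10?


The negative binomial / multiset identity is
1/(1 - x)^r = sum_{k>=0} C(k + r - 1, r - 1) x^k.
Here r = 10 and k = 10, so the coefficient is
C(10 + 9, 9) = C(19, 9)
= 92378

92378


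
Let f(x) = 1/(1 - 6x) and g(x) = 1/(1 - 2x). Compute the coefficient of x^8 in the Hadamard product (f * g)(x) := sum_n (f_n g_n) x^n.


f has coefficients f_k = 6^k and g has coefficients g_k = 2^k, so the Hadamard product has coefficient (f*g)_k = 6^k * 2^k = 12^k.
For k = 8: 12^8 = 429981696.

429981696


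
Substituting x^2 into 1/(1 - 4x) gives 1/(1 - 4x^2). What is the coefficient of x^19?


Since 1/(1 - 4x^2) only has even powers of x,
the coefficient of x^19 (odd) is 0.

0


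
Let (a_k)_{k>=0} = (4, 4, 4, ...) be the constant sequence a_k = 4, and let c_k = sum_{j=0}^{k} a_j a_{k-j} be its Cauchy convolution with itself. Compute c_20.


Since a_j = 4 for all j >= 0, the convolution sum becomes
c_k = sum_{j=0}^{k} 4 * 4 = 16 * (k + 1).
Equivalently, the generating function of (a_k) is 4/(1 - x) and its square is 16/(1 - x)^2 = sum_{k>=0} 16(k + 1) x^k.
For k = 20: 16 * 21 = 336.

336


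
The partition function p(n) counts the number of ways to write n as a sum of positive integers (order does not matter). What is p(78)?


Using the generating function prod_{k>=1} 1/(1-x^k), we compute p(78).
By dynamic programming over parts 1 through 78:
p(78) = 12132164

12132164


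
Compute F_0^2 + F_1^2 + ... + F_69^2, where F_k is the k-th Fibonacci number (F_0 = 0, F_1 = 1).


There is a standard identity sum_{k=0}^{N} F_k^2 = F_N * F_{N+1} (proved inductively from the telescoping relation F_k^2 = F_k F_{k+1} - F_{k-1} F_k). Then
sum_{k=0}^{69} F_k^2 = F_69 F_70 - F_0 F_0.
Computing: F_69 = 117669030460994, F_70 = 190392490709135.
Sum = 117669030460994 * 190392490709135 = 22403299788797723451016980190.

22403299788797723451016980190


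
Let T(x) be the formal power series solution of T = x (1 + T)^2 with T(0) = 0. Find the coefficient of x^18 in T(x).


Apply the Lagrange inversion formula: if T = x * phi(T) with phi(t) = (1 + t)^2, then [x^n] T = (1/n) [t^(n-1)] phi(t)^n = (1/n) [t^(n-1)] (1 + t)^(2n) = (1/n) C(2n, n-1).
Using the identity C(2n, n-1) = C(2n, n) * n / (n+1), the unscaled factor equals C(2n, n) / (n+1) = C_n, the n-th Catalan number.
For n = 18: C_18 = C(36, 18) / 19 = 9075135300/19 = 477638700 = 477638700.

477638700


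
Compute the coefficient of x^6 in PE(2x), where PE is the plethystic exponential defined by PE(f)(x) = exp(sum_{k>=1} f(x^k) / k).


With f(x) = 2x, the exponent is sum_{k>=1} 2 x^k / k = 2 * (-ln(1 - x)). Exponentiating:
PE(2x) = exp(-2 ln(1 - x)) = 1/(1 - x)^2.
By the negative binomial expansion, [x^n] 1/(1 - x)^2 = C(n + 1, 1).
For n = 6: C(7, 1) = 7.

7


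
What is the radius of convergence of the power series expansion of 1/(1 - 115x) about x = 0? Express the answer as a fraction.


Expanding 1/(1 - 115x) = sum_{k>=0} 115^k x^k, the series converges when |115x| < 1, i.e., |x| < 1/115.
So the radius of convergence is 1/115 = 1/115.

1/115


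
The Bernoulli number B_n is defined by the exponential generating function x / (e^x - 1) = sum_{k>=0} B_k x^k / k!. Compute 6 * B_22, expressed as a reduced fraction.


Bernoulli numbers can also be computed recursively via B_0 = 1 and sum_{j=0}^{m} C(m+1, j) B_j = 0 for m >= 1. Odd-index Bernoulli numbers vanish for k >= 3.
Computing B_22 = 854513/138, so 6 * B_22 = 6 * 854513/138 = 854513/23.

854513/23


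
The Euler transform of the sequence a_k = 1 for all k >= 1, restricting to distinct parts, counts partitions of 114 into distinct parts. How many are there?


Partitions of 114 into distinct parts can be computed via generating function.
Product (1+x)(1+x^2)(1+x^3)...
The coefficient of x^114 = 1378304

1378304


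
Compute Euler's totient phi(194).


phi(n) counts integers in [1, n] coprime to n. Using the multiplicative formula phi(n) = n * prod_{p | n} (1 - 1/p):
194 = 2 * 97, so
phi(194) = 194 * (1 - 1/2) * (1 - 1/97) = 96.

96


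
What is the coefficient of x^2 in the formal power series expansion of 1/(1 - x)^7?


The expansion 1/(1 - x)^r = sum_{k>=0} C(k + r - 1, r - 1) x^k follows from the multiset / negative-binomial theorem (or from repeated differentiation of the geometric series).
For r = 7 and k = 2:
C(8, 6) = 40320 / (720 * 2) = 28.

28


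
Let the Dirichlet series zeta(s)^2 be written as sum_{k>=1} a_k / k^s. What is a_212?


The Dirichlet convolution of the constant function 1 with itself gives (1 * 1)(k) = sum_{d | k} 1 = d(k), the number of positive divisors of k.
Since zeta(s) = sum_{k>=1} 1/k^s, we have zeta(s)^2 = sum_{k>=1} d(k)/k^s, so a_k = d(k).
For k = 212: the divisors are 1, 2, 4, 53, 106, 212.
Count = 6.

6


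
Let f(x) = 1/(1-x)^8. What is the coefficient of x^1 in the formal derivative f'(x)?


Differentiate: d/dx [ 1/(1-x)^r ] = r / (1-x)^(r+1).
Here r = 8, so f'(x) = 8 / (1-x)^9.
The expansion of 1/(1-x)^(r+1) has coefficient of x^n equal to C(n+r, r).
So the coefficient of x^1 in f'(x) is
8 * C(9, 8) = 8 * 9 = 72

72


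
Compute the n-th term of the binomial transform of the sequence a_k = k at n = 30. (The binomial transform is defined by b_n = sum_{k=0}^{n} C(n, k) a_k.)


With a_k = k, b_n = sum_{k=0}^{n} C(n, k) k. Using k * C(n, k) = n * C(n-1, k-1) gives b_n = n * sum_{k>=1} C(n-1, k-1) = n * 2^(n-1).
For n = 30: 30 * 2^29 = 30 * 536870912 = 16106127360.

16106127360


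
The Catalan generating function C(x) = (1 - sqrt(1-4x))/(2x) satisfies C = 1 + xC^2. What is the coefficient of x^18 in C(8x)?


Substituting x -> 8x scales the n-th coefficient by 8^n, so [x^18] C(8x) = 8^18 * C_18.
C_18 = C(2*18, 18)/(19) = 9075135300/19 = 477638700.
So 8^18 * 477638700 = 18014398509481984 * 477638700 = 8604373885350912511180800.

8604373885350912511180800


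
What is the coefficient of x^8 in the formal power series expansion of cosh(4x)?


The Maclaurin series is cosh(t) = sum_{m>=0} t^(2m) / (2m)!, so substituting t = 4x, only even powers of x are nonzero, with coefficient of x^(2m) equal to 4^(2m) / (2m)!.
For x^8 the coefficient is 4^8/8! = 65536/40320 = 512/315.

512/315


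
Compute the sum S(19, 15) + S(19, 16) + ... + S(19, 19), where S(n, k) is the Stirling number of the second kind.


By definition, S(n, k) counts partitions of an n-set into exactly k nonempty blocks.
Computing row n = 19 for k = 15..19:
S(19, k): 13916778, 527136, 12597, 171, 1
Sum = 14456683.

14456683


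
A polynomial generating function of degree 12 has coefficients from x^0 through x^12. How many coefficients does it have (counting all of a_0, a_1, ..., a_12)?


A polynomial of degree 12 takes the form a_0 + a_1 x + ... + a_12 x^12.
The number of coefficients is 12 + 1 = 13.

13


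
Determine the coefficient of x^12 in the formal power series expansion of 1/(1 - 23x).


The geometric series identity gives 1/(1 - c x) = sum_{k>=0} c^k x^k, so the coefficient of x^k is c^k.
Here c = 23 and k = 12.
Computing: 23^12 = 21914624432020321

21914624432020321


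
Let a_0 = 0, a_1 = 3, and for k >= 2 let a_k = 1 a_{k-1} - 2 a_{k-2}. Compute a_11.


Iterating the recurrence forward:
a_0 = 0
a_1 = 3
a_2 = 1*3 - 2*0 = 3
a_3 = 1*3 - 2*3 = -3
a_4 = 1*-3 - 2*3 = -9
a_5 = 1*-9 - 2*-3 = -3
a_6 = 1*-3 - 2*-9 = 15
a_7 = 1*15 - 2*-3 = 21
a_8 = 1*21 - 2*15 = -9
a_9 = 1*-9 - 2*21 = -51
a_10 = 1*-51 - 2*-9 = -33
a_11 = 1*-33 - 2*-51 = 69
So a_11 = 69.

69


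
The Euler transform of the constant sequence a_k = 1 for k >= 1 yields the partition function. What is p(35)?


The Euler transform converts the sequence a_k = 1 into the number of integer partitions.
Using the recurrence or dynamic programming:
p(35) = 14883

14883


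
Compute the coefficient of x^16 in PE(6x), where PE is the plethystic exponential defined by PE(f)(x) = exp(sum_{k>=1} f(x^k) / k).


With f(x) = 6x, the exponent is sum_{k>=1} 6 x^k / k = 6 * (-ln(1 - x)). Exponentiating:
PE(6x) = exp(-6 ln(1 - x)) = 1/(1 - x)^6.
By the negative binomial expansion, [x^n] 1/(1 - x)^6 = C(n + 5, 5).
For n = 16: C(21, 5) = 20349.

20349


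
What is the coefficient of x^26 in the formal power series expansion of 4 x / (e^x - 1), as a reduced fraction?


The exponential generating function for Bernoulli numbers is
x / (e^x - 1) = sum_{k>=0} B_k x^k / k!.
So the coefficient of x^26 in 4 x / (e^x - 1) is 4 B_26 / 26!.
Computing: B_26 = 8553103/6, 26! = 403291461126605635584000000, giving
4 * 8553103/6 / 403291461126605635584000000 = 657931/46533630129992957952000000.

657931/46533630129992957952000000


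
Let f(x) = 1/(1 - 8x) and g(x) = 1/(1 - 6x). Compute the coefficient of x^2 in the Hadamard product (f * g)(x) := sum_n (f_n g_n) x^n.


f has coefficients f_k = 8^k and g has coefficients g_k = 6^k, so the Hadamard product has coefficient (f*g)_k = 8^k * 6^k = 48^k.
For k = 2: 48^2 = 2304.

2304


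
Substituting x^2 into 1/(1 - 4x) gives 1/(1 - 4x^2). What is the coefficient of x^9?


Since 1/(1 - 4x^2) only has even powers of x,
the coefficient of x^9 (odd) is 0.

0


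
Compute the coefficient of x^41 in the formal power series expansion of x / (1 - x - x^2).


Let f(x) = sum_{k>=0} a_k x^k. Multiplying f(x) * (1 - x - x^2) = x and matching coefficients gives a_0 = 0, a_1 = 1, and a_k = a_{k-1} + a_{k-2} for k >= 2. These are the Fibonacci numbers F_k.
Iterating from F_0 = 0, F_1 = 1:
F_0=0, F_1=1, F_2=1, F_3=2, F_4=3, F_5=5, F_6=8, F_7=13, F_8=21, F_9=34, ...
F_41 = 165580141.

165580141


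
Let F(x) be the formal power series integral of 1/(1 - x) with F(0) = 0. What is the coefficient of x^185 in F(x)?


1/(1 - x) = sum_{k>=0} x^k. Integrating termwise and using F(0) = 0 gives
F(x) = sum_{k>=0} x^(k+1) / (k+1) = sum_{m>=1} x^m / m = -ln(1 - x).
So the coefficient of x^185 is 1/185 = 1/185.

1/185
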